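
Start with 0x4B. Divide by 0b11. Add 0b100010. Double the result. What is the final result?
Convert 0x4B (hexadecimal) → 4×16 + 11 = 75 (decimal)
Start: 75
Convert 0b11 (binary) → 2 + 1 = 3 (decimal)
75 ÷ 3 = 25
Convert 0b100010 (binary) → 32 + 2 = 34 (decimal)
25 + 34 = 59
59 × 2 = 118
118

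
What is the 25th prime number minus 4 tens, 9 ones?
The 25th prime number = 97
Convert 4 tens, 9 ones (place-value notation) → 4×10 + 9 = 49 (decimal)
Compute 97 - 49 = 48
48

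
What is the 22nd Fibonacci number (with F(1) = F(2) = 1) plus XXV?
The 22nd Fibonacci number (with F(1) = F(2) = 1) = 17711
Convert XXV (Roman numeral) → 10 + 10 + 5 = 25 (decimal)
Compute 17711 + 25 = 17736
17736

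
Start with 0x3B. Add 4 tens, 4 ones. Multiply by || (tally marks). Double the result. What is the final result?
Convert 0x3B (hexadecimal) → 3×16 + 11 = 59 (decimal)
Start: 59
Convert 4 tens, 4 ones (place-value notation) → 4×10 + 4 = 44 (decimal)
59 + 44 = 103
Convert || (tally marks) → 2 (decimal)
103 × 2 = 206
206 × 2 = 412
412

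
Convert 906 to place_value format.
Convert 906 (decimal) → 906 = 9×100 + 6 → 9 hundreds, 6 ones (place-value notation)
9 hundreds, 6 ones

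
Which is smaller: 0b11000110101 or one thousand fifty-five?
Convert 0b11000110101 (binary) → 1024 + 512 + 32 + 16 + 4 + 1 = 1589 (decimal)
Convert one thousand fifty-five (English words) → 1×1000 + 55 = 1055 (decimal)
Compare 1589 vs 1055: smaller = 1055
1055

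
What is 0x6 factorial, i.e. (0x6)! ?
Convert 0x6 (hexadecimal) → 6 (decimal)
Compute 6! = 720
720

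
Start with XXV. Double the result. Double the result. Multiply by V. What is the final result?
Convert XXV (Roman numeral) → 10 + 10 + 5 = 25 (decimal)
Start: 25
25 × 2 = 50
50 × 2 = 100
Convert V (Roman numeral) → 5 (decimal)
100 × 5 = 500
500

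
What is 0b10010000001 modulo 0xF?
Convert 0b10010000001 (binary) → 1024 + 128 + 1 = 1153 (decimal)
Convert 0xF (hexadecimal) → 15 (decimal)
Compute 1153 mod 15 = 13
13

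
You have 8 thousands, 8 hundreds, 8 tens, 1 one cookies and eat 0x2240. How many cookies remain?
Convert 8 thousands, 8 hundreds, 8 tens, 1 one (place-value notation) → 8×1000 + 8×100 + 8×10 + 1 = 8881 (decimal)
Convert 0x2240 (hexadecimal) → 2×4096 + 2×256 + 4×16 = 8768 (decimal)
Compute 8881 - 8768 = 113
113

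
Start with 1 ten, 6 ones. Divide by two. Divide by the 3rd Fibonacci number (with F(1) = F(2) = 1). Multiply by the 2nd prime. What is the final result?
Convert 1 ten, 6 ones (place-value notation) → 1×10 + 6 = 16 (decimal)
Start: 16
Convert two (English words) → 2 (decimal)
16 ÷ 2 = 8
Convert the 3rd Fibonacci number (with F(1) = F(2) = 1) (Fibonacci index) → 1, 1, 2 → 2 (decimal)
8 ÷ 2 = 4
Convert the 2nd prime (prime index) → 3 (decimal)
4 × 3 = 12
12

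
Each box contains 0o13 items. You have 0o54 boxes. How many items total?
Convert 0o13 (octal) → 1×8 + 3 = 11 (decimal)
Convert 0o54 (octal) → 5×8 + 4 = 44 (decimal)
Compute 11 × 44 = 484
484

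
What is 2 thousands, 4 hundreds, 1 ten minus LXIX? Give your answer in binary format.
Convert 2 thousands, 4 hundreds, 1 ten (place-value notation) → 2×1000 + 4×100 + 1×10 = 2410 (decimal)
Convert LXIX (Roman numeral) → 50 + 10 + 9 = 69 (decimal)
Compute 2410 - 69 = 2341
Convert 2341 (decimal) → 2341 = 2048 + 256 + 32 + 4 + 1 → 0b100100100101 (binary)
0b100100100101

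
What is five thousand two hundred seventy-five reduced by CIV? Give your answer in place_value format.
Convert five thousand two hundred seventy-five (English words) → 5×1000 + 2×100 + 75 = 5275 (decimal)
Convert CIV (Roman numeral) → 100 + 4 = 104 (decimal)
Compute 5275 - 104 = 5171
Convert 5171 (decimal) → 5171 = 5×1000 + 1×100 + 7×10 + 1 → 5 thousands, 1 hundred, 7 tens, 1 one (place-value notation)
5 thousands, 1 hundred, 7 tens, 1 one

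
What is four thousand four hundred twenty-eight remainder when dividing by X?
Convert four thousand four hundred twenty-eight (English words) → 4×1000 + 4×100 + 28 = 4428 (decimal)
Convert X (Roman numeral) → 10 (decimal)
Compute 4428 mod 10 = 8
8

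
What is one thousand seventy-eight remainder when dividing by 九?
Convert one thousand seventy-eight (English words) → 1×1000 + 78 = 1078 (decimal)
Convert 九 (Chinese numeral) → 9 (decimal)
Compute 1078 mod 9 = 7
7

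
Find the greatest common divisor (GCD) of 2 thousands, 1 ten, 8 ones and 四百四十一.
Convert 2 thousands, 1 ten, 8 ones (place-value notation) → 2×1000 + 1×10 + 8 = 2018 (decimal)
Convert 四百四十一 (Chinese numeral) → 4×100 + 4×10 + 1 = 441 (decimal)
Compute gcd(2018, 441) = 1
1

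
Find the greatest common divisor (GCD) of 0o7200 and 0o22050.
Convert 0o7200 (octal) → 7×512 + 2×64 = 3712 (decimal)
Convert 0o22050 (octal) → 2×4096 + 2×512 + 5×8 = 9256 (decimal)
Compute gcd(3712, 9256) = 8
8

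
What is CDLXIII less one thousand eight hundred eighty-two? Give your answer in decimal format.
Convert CDLXIII (Roman numeral) → 400 + 50 + 10 + 1 + 1 + 1 = 463 (decimal)
Convert one thousand eight hundred eighty-two (English words) → 1×1000 + 8×100 + 82 = 1882 (decimal)
Compute 463 - 1882 = -1419
-1419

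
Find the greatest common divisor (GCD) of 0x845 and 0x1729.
Convert 0x845 (hexadecimal) → 8×256 + 4×16 + 5 = 2117 (decimal)
Convert 0x1729 (hexadecimal) → 1×4096 + 7×256 + 2×16 + 9 = 5929 (decimal)
Compute gcd(2117, 5929) = 1
1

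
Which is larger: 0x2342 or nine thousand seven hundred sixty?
Convert 0x2342 (hexadecimal) → 2×4096 + 3×256 + 4×16 + 2 = 9026 (decimal)
Convert nine thousand seven hundred sixty (English words) → 9×1000 + 7×100 + 60 = 9760 (decimal)
Compare 9026 vs 9760: larger = 9760
9760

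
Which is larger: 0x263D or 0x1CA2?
Convert 0x263D (hexadecimal) → 2×4096 + 6×256 + 3×16 + 13 = 9789 (decimal)
Convert 0x1CA2 (hexadecimal) → 1×4096 + 12×256 + 10×16 + 2 = 7330 (decimal)
Compare 9789 vs 7330: larger = 9789
9789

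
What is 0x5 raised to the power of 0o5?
Convert 0x5 (hexadecimal) → 5 (decimal)
Convert 0o5 (octal) → 5 (decimal)
Compute 5 ^ 5 = 3125
3125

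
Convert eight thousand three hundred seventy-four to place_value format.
Convert eight thousand three hundred seventy-four (English words) → 8×1000 + 3×100 + 74 = 8374 (decimal)
Convert 8374 (decimal) → 8374 = 8×1000 + 3×100 + 7×10 + 4 → 8 thousands, 3 hundreds, 7 tens, 4 ones (place-value notation)
8 thousands, 3 hundreds, 7 tens, 4 ones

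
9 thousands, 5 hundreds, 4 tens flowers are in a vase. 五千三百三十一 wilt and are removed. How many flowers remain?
Convert 9 thousands, 5 hundreds, 4 tens (place-value notation) → 9×1000 + 5×100 + 4×10 = 9540 (decimal)
Convert 五千三百三十一 (Chinese numeral) → 5×1000 + 3×100 + 3×10 + 1 = 5331 (decimal)
Compute 9540 - 5331 = 4209
4209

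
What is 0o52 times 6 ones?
Convert 0o52 (octal) → 5×8 + 2 = 42 (decimal)
Convert 6 ones (place-value notation) → 6 (decimal)
Compute 42 × 6 = 252
252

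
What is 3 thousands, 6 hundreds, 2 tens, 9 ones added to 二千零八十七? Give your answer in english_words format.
Convert 3 thousands, 6 hundreds, 2 tens, 9 ones (place-value notation) → 3×1000 + 6×100 + 2×10 + 9 = 3629 (decimal)
Convert 二千零八十七 (Chinese numeral) → 2×1000 + 8×10 + 7 = 2087 (decimal)
Compute 3629 + 2087 = 5716
Convert 5716 (decimal) → 5716 = 5×1000 + 7×100 + 16 → five thousand seven hundred sixteen (English words)
five thousand seven hundred sixteen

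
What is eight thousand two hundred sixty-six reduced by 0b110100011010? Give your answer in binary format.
Convert eight thousand two hundred sixty-six (English words) → 8×1000 + 2×100 + 66 = 8266 (decimal)
Convert 0b110100011010 (binary) → 2048 + 1024 + 256 + 16 + 8 + 2 = 3354 (decimal)
Compute 8266 - 3354 = 4912
Convert 4912 (decimal) → 4912 = 4096 + 512 + 256 + 32 + 16 → 0b1001100110000 (binary)
0b1001100110000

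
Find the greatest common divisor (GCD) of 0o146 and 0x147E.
Convert 0o146 (octal) → 1×64 + 4×8 + 6 = 102 (decimal)
Convert 0x147E (hexadecimal) → 1×4096 + 4×256 + 7×16 + 14 = 5246 (decimal)
Compute gcd(102, 5246) = 2
2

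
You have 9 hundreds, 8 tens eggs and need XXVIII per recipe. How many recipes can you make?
Convert 9 hundreds, 8 tens (place-value notation) → 9×100 + 8×10 = 980 (decimal)
Convert XXVIII (Roman numeral) → 10 + 10 + 5 + 1 + 1 + 1 = 28 (decimal)
Compute 980 ÷ 28 = 35
35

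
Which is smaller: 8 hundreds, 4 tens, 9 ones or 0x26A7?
Convert 8 hundreds, 4 tens, 9 ones (place-value notation) → 8×100 + 4×10 + 9 = 849 (decimal)
Convert 0x26A7 (hexadecimal) → 2×4096 + 6×256 + 10×16 + 7 = 9895 (decimal)
Compare 849 vs 9895: smaller = 849
849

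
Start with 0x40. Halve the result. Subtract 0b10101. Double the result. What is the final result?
Convert 0x40 (hexadecimal) → 4×16 = 64 (decimal)
Start: 64
64 ÷ 2 = 32
Convert 0b10101 (binary) → 16 + 4 + 1 = 21 (decimal)
32 - 21 = 11
11 × 2 = 22
22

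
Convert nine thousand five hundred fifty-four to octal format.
Convert nine thousand five hundred fifty-four (English words) → 9×1000 + 5×100 + 54 = 9554 (decimal)
Convert 9554 (decimal) → 9554 = 2×4096 + 2×512 + 5×64 + 2×8 + 2 → 0o22522 (octal)
0o22522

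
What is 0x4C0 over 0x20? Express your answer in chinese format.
Convert 0x4C0 (hexadecimal) → 4×256 + 12×16 = 1216 (decimal)
Convert 0x20 (hexadecimal) → 2×16 = 32 (decimal)
Compute 1216 ÷ 32 = 38
Convert 38 (decimal) → 38 = 3×10 + 8 → 三十八 (Chinese numeral)
三十八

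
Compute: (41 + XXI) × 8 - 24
Convert XXI (Roman numeral) → 10 + 10 + 1 = 21 (decimal)
Expression in decimal: (41 + 21) × 8 - 24
Parentheses first: 41 + 21 = 62
Multiply: 62 × 8 = 496
Subtract: 496 - 24 = 472
472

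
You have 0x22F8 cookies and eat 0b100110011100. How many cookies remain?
Convert 0x22F8 (hexadecimal) → 2×4096 + 2×256 + 15×16 + 8 = 8952 (decimal)
Convert 0b100110011100 (binary) → 2048 + 256 + 128 + 16 + 8 + 4 = 2460 (decimal)
Compute 8952 - 2460 = 6492
6492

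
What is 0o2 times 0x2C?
Convert 0o2 (octal) → 2 (decimal)
Convert 0x2C (hexadecimal) → 2×16 + 12 = 44 (decimal)
Compute 2 × 44 = 88
88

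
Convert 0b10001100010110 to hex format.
Convert 0b10001100010110 (binary) → 8192 + 512 + 256 + 16 + 4 + 2 = 8982 (decimal)
Convert 8982 (decimal) → 8982 = 2×4096 + 3×256 + 1×16 + 6 → 0x2316 (hexadecimal)
0x2316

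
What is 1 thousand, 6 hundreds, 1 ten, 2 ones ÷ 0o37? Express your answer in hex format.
Convert 1 thousand, 6 hundreds, 1 ten, 2 ones (place-value notation) → 1×1000 + 6×100 + 1×10 + 2 = 1612 (decimal)
Convert 0o37 (octal) → 3×8 + 7 = 31 (decimal)
Compute 1612 ÷ 31 = 52
Convert 52 (decimal) → 52 = 3×16 + 4 → 0x34 (hexadecimal)
0x34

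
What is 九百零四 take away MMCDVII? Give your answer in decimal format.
Convert 九百零四 (Chinese numeral) → 9×100 + 4 = 904 (decimal)
Convert MMCDVII (Roman numeral) → 1000 + 1000 + 400 + 5 + 1 + 1 = 2407 (decimal)
Compute 904 - 2407 = -1503
-1503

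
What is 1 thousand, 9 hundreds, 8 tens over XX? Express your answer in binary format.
Convert 1 thousand, 9 hundreds, 8 tens (place-value notation) → 1×1000 + 9×100 + 8×10 = 1980 (decimal)
Convert XX (Roman numeral) → 10 + 10 = 20 (decimal)
Compute 1980 ÷ 20 = 99
Convert 99 (decimal) → 99 = 64 + 32 + 2 + 1 → 0b1100011 (binary)
0b1100011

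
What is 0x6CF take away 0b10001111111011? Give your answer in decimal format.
Convert 0x6CF (hexadecimal) → 6×256 + 12×16 + 15 = 1743 (decimal)
Convert 0b10001111111011 (binary) → 8192 + 512 + 256 + 128 + 64 + 32 + 16 + 8 + 2 + 1 = 9211 (decimal)
Compute 1743 - 9211 = -7468
-7468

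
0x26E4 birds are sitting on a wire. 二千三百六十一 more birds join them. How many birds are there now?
Convert 0x26E4 (hexadecimal) → 2×4096 + 6×256 + 14×16 + 4 = 9956 (decimal)
Convert 二千三百六十一 (Chinese numeral) → 2×1000 + 3×100 + 6×10 + 1 = 2361 (decimal)
Compute 9956 + 2361 = 12317
12317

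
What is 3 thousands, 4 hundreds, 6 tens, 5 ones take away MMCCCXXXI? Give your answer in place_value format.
Convert 3 thousands, 4 hundreds, 6 tens, 5 ones (place-value notation) → 3×1000 + 4×100 + 6×10 + 5 = 3465 (decimal)
Convert MMCCCXXXI (Roman numeral) → 1000 + 1000 + 100 + 100 + 100 + 10 + 10 + 10 + 1 = 2331 (decimal)
Compute 3465 - 2331 = 1134
Convert 1134 (decimal) → 1134 = 1×1000 + 1×100 + 3×10 + 4 → 1 thousand, 1 hundred, 3 tens, 4 ones (place-value notation)
1 thousand, 1 hundred, 3 tens, 4 ones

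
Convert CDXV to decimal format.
Convert CDXV (Roman numeral) → 400 + 10 + 5 = 415 (decimal)
415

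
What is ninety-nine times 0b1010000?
Convert ninety-nine (English words) → 99 (decimal)
Convert 0b1010000 (binary) → 64 + 16 = 80 (decimal)
Compute 99 × 80 = 7920
7920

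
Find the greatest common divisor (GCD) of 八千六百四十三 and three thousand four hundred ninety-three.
Convert 八千六百四十三 (Chinese numeral) → 8×1000 + 6×100 + 4×10 + 3 = 8643 (decimal)
Convert three thousand four hundred ninety-three (English words) → 3×1000 + 4×100 + 93 = 3493 (decimal)
Compute gcd(8643, 3493) = 1
1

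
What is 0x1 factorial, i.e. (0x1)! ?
Convert 0x1 (hexadecimal) → 1 (decimal)
Compute 1! = 1
1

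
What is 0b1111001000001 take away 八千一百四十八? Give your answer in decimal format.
Convert 0b1111001000001 (binary) → 4096 + 2048 + 1024 + 512 + 64 + 1 = 7745 (decimal)
Convert 八千一百四十八 (Chinese numeral) → 8×1000 + 1×100 + 4×10 + 8 = 8148 (decimal)
Compute 7745 - 8148 = -403
-403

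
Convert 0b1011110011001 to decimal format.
Convert 0b1011110011001 (binary) → 4096 + 1024 + 512 + 256 + 128 + 16 + 8 + 1 = 6041 (decimal)
6041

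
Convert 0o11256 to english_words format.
Convert 0o11256 (octal) → 1×4096 + 1×512 + 2×64 + 5×8 + 6 = 4782 (decimal)
Convert 4782 (decimal) → 4782 = 4×1000 + 7×100 + 82 → four thousand seven hundred eighty-two (English words)
four thousand seven hundred eighty-two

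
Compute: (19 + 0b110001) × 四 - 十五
Convert 0b110001 (binary) → 32 + 16 + 1 = 49 (decimal)
Convert 四 (Chinese numeral) → 4 (decimal)
Convert 十五 (Chinese numeral) → 1×10 + 5 = 15 (decimal)
Expression in decimal: (19 + 49) × 4 - 15
Parentheses first: 19 + 49 = 68
Multiply: 68 × 4 = 272
Subtract: 272 - 15 = 257
257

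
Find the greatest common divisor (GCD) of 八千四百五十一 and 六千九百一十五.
Convert 八千四百五十一 (Chinese numeral) → 8×1000 + 4×100 + 5×10 + 1 = 8451 (decimal)
Convert 六千九百一十五 (Chinese numeral) → 6×1000 + 9×100 + 1×10 + 5 = 6915 (decimal)
Compute gcd(8451, 6915) = 3
3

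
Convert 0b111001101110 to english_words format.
Convert 0b111001101110 (binary) → 2048 + 1024 + 512 + 64 + 32 + 8 + 4 + 2 = 3694 (decimal)
Convert 3694 (decimal) → 3694 = 3×1000 + 6×100 + 94 → three thousand six hundred ninety-four (English words)
three thousand six hundred ninety-four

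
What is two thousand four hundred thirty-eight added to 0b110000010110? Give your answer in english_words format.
Convert two thousand four hundred thirty-eight (English words) → 2×1000 + 4×100 + 38 = 2438 (decimal)
Convert 0b110000010110 (binary) → 2048 + 1024 + 16 + 4 + 2 = 3094 (decimal)
Compute 2438 + 3094 = 5532
Convert 5532 (decimal) → 5532 = 5×1000 + 5×100 + 32 → five thousand five hundred thirty-two (English words)
five thousand five hundred thirty-two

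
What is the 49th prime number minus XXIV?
The 49th prime number = 227
Convert XXIV (Roman numeral) → 10 + 10 + 4 = 24 (decimal)
Compute 227 - 24 = 203
203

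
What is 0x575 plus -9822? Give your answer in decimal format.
Convert 0x575 (hexadecimal) → 5×256 + 7×16 + 5 = 1397 (decimal)
Compute 1397 + -9822 = -8425
-8425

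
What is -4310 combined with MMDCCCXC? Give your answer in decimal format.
Convert MMDCCCXC (Roman numeral) → 1000 + 1000 + 500 + 100 + 100 + 100 + 90 = 2890 (decimal)
Compute -4310 + 2890 = -1420
-1420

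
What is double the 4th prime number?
The 4th prime number = 7
Compute 7 × 2 = 14
14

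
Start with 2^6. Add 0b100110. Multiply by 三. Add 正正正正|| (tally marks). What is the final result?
Convert 2^6 (power) → 64 (decimal)
Start: 64
Convert 0b100110 (binary) → 32 + 4 + 2 = 38 (decimal)
64 + 38 = 102
Convert 三 (Chinese numeral) → 3 (decimal)
102 × 3 = 306
Convert 正正正正|| (tally marks) → 5 + 5 + 5 + 5 + 2 = 22 (decimal)
306 + 22 = 328
328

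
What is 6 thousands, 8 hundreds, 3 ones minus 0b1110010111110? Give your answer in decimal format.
Convert 6 thousands, 8 hundreds, 3 ones (place-value notation) → 6×1000 + 8×100 + 3 = 6803 (decimal)
Convert 0b1110010111110 (binary) → 4096 + 2048 + 1024 + 128 + 32 + 16 + 8 + 4 + 2 = 7358 (decimal)
Compute 6803 - 7358 = -555
-555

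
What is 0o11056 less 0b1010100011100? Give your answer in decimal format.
Convert 0o11056 (octal) → 1×4096 + 1×512 + 5×8 + 6 = 4654 (decimal)
Convert 0b1010100011100 (binary) → 4096 + 1024 + 256 + 16 + 8 + 4 = 5404 (decimal)
Compute 4654 - 5404 = -750
-750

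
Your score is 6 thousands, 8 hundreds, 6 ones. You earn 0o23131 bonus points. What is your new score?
Convert 6 thousands, 8 hundreds, 6 ones (place-value notation) → 6×1000 + 8×100 + 6 = 6806 (decimal)
Convert 0o23131 (octal) → 2×4096 + 3×512 + 1×64 + 3×8 + 1 = 9817 (decimal)
Compute 6806 + 9817 = 16623
16623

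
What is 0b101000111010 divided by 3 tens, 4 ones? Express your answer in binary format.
Convert 0b101000111010 (binary) → 2048 + 512 + 32 + 16 + 8 + 2 = 2618 (decimal)
Convert 3 tens, 4 ones (place-value notation) → 3×10 + 4 = 34 (decimal)
Compute 2618 ÷ 34 = 77
Convert 77 (decimal) → 77 = 64 + 8 + 4 + 1 → 0b1001101 (binary)
0b1001101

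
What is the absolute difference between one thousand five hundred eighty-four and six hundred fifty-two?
Convert one thousand five hundred eighty-four (English words) → 1×1000 + 5×100 + 84 = 1584 (decimal)
Convert six hundred fifty-two (English words) → 6×100 + 52 = 652 (decimal)
Compute |1584 - 652| = 932
932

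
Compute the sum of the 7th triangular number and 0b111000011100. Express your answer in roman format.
Convert the 7th triangular number (triangular index) → 7×8/2 = 28 (decimal)
Convert 0b111000011100 (binary) → 2048 + 1024 + 512 + 16 + 8 + 4 = 3612 (decimal)
Compute 28 + 3612 = 3640
Convert 3640 (decimal) → 3640 = 1000 + 1000 + 1000 + 500 + 100 + 40 → MMMDCXL (Roman numeral)
MMMDCXL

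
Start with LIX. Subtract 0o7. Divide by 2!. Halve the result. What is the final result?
Convert LIX (Roman numeral) → 50 + 9 = 59 (decimal)
Start: 59
Convert 0o7 (octal) → 7 (decimal)
59 - 7 = 52
Convert 2! (factorial) → 2 (decimal)
52 ÷ 2 = 26
26 ÷ 2 = 13
13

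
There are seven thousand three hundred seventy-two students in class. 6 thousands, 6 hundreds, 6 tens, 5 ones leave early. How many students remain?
Convert seven thousand three hundred seventy-two (English words) → 7×1000 + 3×100 + 72 = 7372 (decimal)
Convert 6 thousands, 6 hundreds, 6 tens, 5 ones (place-value notation) → 6×1000 + 6×100 + 6×10 + 5 = 6665 (decimal)
Compute 7372 - 6665 = 707
707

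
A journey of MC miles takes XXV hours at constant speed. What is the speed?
Convert MC (Roman numeral) → 1000 + 100 = 1100 (decimal)
Convert XXV (Roman numeral) → 10 + 10 + 5 = 25 (decimal)
Compute 1100 ÷ 25 = 44
44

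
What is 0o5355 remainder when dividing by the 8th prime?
Convert 0o5355 (octal) → 5×512 + 3×64 + 5×8 + 5 = 2797 (decimal)
Convert the 8th prime (prime index) → 19 (decimal)
Compute 2797 mod 19 = 4
4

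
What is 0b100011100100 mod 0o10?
Convert 0b100011100100 (binary) → 2048 + 128 + 64 + 32 + 4 = 2276 (decimal)
Convert 0o10 (octal) → 1×8 = 8 (decimal)
Compute 2276 mod 8 = 4
4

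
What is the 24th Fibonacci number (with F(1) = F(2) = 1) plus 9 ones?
The 24th Fibonacci number (with F(1) = F(2) = 1) = 46368
Convert 9 ones (place-value notation) → 9 (decimal)
Compute 46368 + 9 = 46377
46377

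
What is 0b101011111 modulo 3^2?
Convert 0b101011111 (binary) → 256 + 64 + 16 + 8 + 4 + 2 + 1 = 351 (decimal)
Convert 3^2 (power) → 9 (decimal)
Compute 351 mod 9 = 0
0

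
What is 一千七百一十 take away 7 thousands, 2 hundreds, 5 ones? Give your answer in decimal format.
Convert 一千七百一十 (Chinese numeral) → 1×1000 + 7×100 + 1×10 = 1710 (decimal)
Convert 7 thousands, 2 hundreds, 5 ones (place-value notation) → 7×1000 + 2×100 + 5 = 7205 (decimal)
Compute 1710 - 7205 = -5495
-5495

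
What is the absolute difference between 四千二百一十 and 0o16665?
Convert 四千二百一十 (Chinese numeral) → 4×1000 + 2×100 + 1×10 = 4210 (decimal)
Convert 0o16665 (octal) → 1×4096 + 6×512 + 6×64 + 6×8 + 5 = 7605 (decimal)
Compute |4210 - 7605| = 3395
3395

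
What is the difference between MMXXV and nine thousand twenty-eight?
Convert MMXXV (Roman numeral) → 1000 + 1000 + 10 + 10 + 5 = 2025 (decimal)
Convert nine thousand twenty-eight (English words) → 9×1000 + 28 = 9028 (decimal)
Difference: |2025 - 9028| = 7003
7003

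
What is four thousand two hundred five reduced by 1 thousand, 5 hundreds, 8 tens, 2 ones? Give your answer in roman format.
Convert four thousand two hundred five (English words) → 4×1000 + 2×100 + 5 = 4205 (decimal)
Convert 1 thousand, 5 hundreds, 8 tens, 2 ones (place-value notation) → 1×1000 + 5×100 + 8×10 + 2 = 1582 (decimal)
Compute 4205 - 1582 = 2623
Convert 2623 (decimal) → 2623 = 1000 + 1000 + 500 + 100 + 10 + 10 + 1 + 1 + 1 → MMDCXXIII (Roman numeral)
MMDCXXIII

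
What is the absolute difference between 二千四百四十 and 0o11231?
Convert 二千四百四十 (Chinese numeral) → 2×1000 + 4×100 + 4×10 = 2440 (decimal)
Convert 0o11231 (octal) → 1×4096 + 1×512 + 2×64 + 3×8 + 1 = 4761 (decimal)
Compute |2440 - 4761| = 2321
2321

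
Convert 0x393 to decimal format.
Convert 0x393 (hexadecimal) → 3×256 + 9×16 + 3 = 915 (decimal)
915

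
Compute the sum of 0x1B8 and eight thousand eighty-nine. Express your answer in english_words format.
Convert 0x1B8 (hexadecimal) → 1×256 + 11×16 + 8 = 440 (decimal)
Convert eight thousand eighty-nine (English words) → 8×1000 + 89 = 8089 (decimal)
Compute 440 + 8089 = 8529
Convert 8529 (decimal) → 8529 = 8×1000 + 5×100 + 29 → eight thousand five hundred twenty-nine (English words)
eight thousand five hundred twenty-nine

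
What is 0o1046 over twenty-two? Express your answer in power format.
Convert 0o1046 (octal) → 1×512 + 4×8 + 6 = 550 (decimal)
Convert twenty-two (English words) → 22 (decimal)
Compute 550 ÷ 22 = 25
Convert 25 (decimal) → 5^2 (power)
5^2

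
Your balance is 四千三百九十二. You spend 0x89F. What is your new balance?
Convert 四千三百九十二 (Chinese numeral) → 4×1000 + 3×100 + 9×10 + 2 = 4392 (decimal)
Convert 0x89F (hexadecimal) → 8×256 + 9×16 + 15 = 2207 (decimal)
Compute 4392 - 2207 = 2185
2185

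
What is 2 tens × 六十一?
Convert 2 tens (place-value notation) → 2×10 = 20 (decimal)
Convert 六十一 (Chinese numeral) → 6×10 + 1 = 61 (decimal)
Compute 20 × 61 = 1220
1220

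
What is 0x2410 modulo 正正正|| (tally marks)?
Convert 0x2410 (hexadecimal) → 2×4096 + 4×256 + 1×16 = 9232 (decimal)
Convert 正正正|| (tally marks) → 5 + 5 + 5 + 2 = 17 (decimal)
Compute 9232 mod 17 = 1
1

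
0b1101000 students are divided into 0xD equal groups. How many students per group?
Convert 0b1101000 (binary) → 64 + 32 + 8 = 104 (decimal)
Convert 0xD (hexadecimal) → 13 (decimal)
Compute 104 ÷ 13 = 8
8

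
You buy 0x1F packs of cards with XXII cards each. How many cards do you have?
Convert XXII (Roman numeral) → 10 + 10 + 1 + 1 = 22 (decimal)
Convert 0x1F (hexadecimal) → 1×16 + 15 = 31 (decimal)
Compute 22 × 31 = 682
682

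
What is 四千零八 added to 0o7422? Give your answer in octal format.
Convert 四千零八 (Chinese numeral) → 4×1000 + 8 = 4008 (decimal)
Convert 0o7422 (octal) → 7×512 + 4×64 + 2×8 + 2 = 3858 (decimal)
Compute 4008 + 3858 = 7866
Convert 7866 (decimal) → 7866 = 1×4096 + 7×512 + 2×64 + 7×8 + 2 → 0o17272 (octal)
0o17272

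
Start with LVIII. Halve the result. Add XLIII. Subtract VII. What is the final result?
Convert LVIII (Roman numeral) → 50 + 5 + 1 + 1 + 1 = 58 (decimal)
Start: 58
58 ÷ 2 = 29
Convert XLIII (Roman numeral) → 40 + 1 + 1 + 1 = 43 (decimal)
29 + 43 = 72
Convert VII (Roman numeral) → 5 + 1 + 1 = 7 (decimal)
72 - 7 = 65
65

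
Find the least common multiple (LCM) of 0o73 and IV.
Convert 0o73 (octal) → 7×8 + 3 = 59 (decimal)
Convert IV (Roman numeral) → 4 (decimal)
Compute lcm(59, 4) = 236
236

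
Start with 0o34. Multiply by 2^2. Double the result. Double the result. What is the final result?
Convert 0o34 (octal) → 3×8 + 4 = 28 (decimal)
Start: 28
Convert 2^2 (power) → 4 (decimal)
28 × 4 = 112
112 × 2 = 224
224 × 2 = 448
448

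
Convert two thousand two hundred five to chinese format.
Convert two thousand two hundred five (English words) → 2×1000 + 2×100 + 5 = 2205 (decimal)
Convert 2205 (decimal) → 2205 = 2×1000 + 2×100 + 5 → 二千二百零五 (Chinese numeral)
二千二百零五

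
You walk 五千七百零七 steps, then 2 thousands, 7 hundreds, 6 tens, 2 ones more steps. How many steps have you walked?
Convert 五千七百零七 (Chinese numeral) → 5×1000 + 7×100 + 7 = 5707 (decimal)
Convert 2 thousands, 7 hundreds, 6 tens, 2 ones (place-value notation) → 2×1000 + 7×100 + 6×10 + 2 = 2762 (decimal)
Compute 5707 + 2762 = 8469
8469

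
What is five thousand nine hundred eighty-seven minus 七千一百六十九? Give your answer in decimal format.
Convert five thousand nine hundred eighty-seven (English words) → 5×1000 + 9×100 + 87 = 5987 (decimal)
Convert 七千一百六十九 (Chinese numeral) → 7×1000 + 1×100 + 6×10 + 9 = 7169 (decimal)
Compute 5987 - 7169 = -1182
-1182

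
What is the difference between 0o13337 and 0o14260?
Convert 0o13337 (octal) → 1×4096 + 3×512 + 3×64 + 3×8 + 7 = 5855 (decimal)
Convert 0o14260 (octal) → 1×4096 + 4×512 + 2×64 + 6×8 = 6320 (decimal)
Difference: |5855 - 6320| = 465
465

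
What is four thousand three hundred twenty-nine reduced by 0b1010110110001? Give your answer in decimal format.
Convert four thousand three hundred twenty-nine (English words) → 4×1000 + 3×100 + 29 = 4329 (decimal)
Convert 0b1010110110001 (binary) → 4096 + 1024 + 256 + 128 + 32 + 16 + 1 = 5553 (decimal)
Compute 4329 - 5553 = -1224
-1224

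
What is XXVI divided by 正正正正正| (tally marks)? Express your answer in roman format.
Convert XXVI (Roman numeral) → 10 + 10 + 5 + 1 = 26 (decimal)
Convert 正正正正正| (tally marks) → 5 + 5 + 5 + 5 + 5 + 1 = 26 (decimal)
Compute 26 ÷ 26 = 1
Convert 1 (decimal) → I (Roman numeral)
I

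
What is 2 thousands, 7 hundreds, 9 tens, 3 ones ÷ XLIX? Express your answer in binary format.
Convert 2 thousands, 7 hundreds, 9 tens, 3 ones (place-value notation) → 2×1000 + 7×100 + 9×10 + 3 = 2793 (decimal)
Convert XLIX (Roman numeral) → 40 + 9 = 49 (decimal)
Compute 2793 ÷ 49 = 57
Convert 57 (decimal) → 57 = 32 + 16 + 8 + 1 → 0b111001 (binary)
0b111001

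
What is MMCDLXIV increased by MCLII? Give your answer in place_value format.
Convert MMCDLXIV (Roman numeral) → 1000 + 1000 + 400 + 50 + 10 + 4 = 2464 (decimal)
Convert MCLII (Roman numeral) → 1000 + 100 + 50 + 1 + 1 = 1152 (decimal)
Compute 2464 + 1152 = 3616
Convert 3616 (decimal) → 3616 = 3×1000 + 6×100 + 1×10 + 6 → 3 thousands, 6 hundreds, 1 ten, 6 ones (place-value notation)
3 thousands, 6 hundreds, 1 ten, 6 ones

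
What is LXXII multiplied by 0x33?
Convert LXXII (Roman numeral) → 50 + 10 + 10 + 1 + 1 = 72 (decimal)
Convert 0x33 (hexadecimal) → 3×16 + 3 = 51 (decimal)
Compute 72 × 51 = 3672
3672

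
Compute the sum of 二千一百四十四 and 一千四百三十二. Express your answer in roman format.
Convert 二千一百四十四 (Chinese numeral) → 2×1000 + 1×100 + 4×10 + 4 = 2144 (decimal)
Convert 一千四百三十二 (Chinese numeral) → 1×1000 + 4×100 + 3×10 + 2 = 1432 (decimal)
Compute 2144 + 1432 = 3576
Convert 3576 (decimal) → 3576 = 1000 + 1000 + 1000 + 500 + 50 + 10 + 10 + 5 + 1 → MMMDLXXVI (Roman numeral)
MMMDLXXVI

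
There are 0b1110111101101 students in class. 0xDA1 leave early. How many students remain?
Convert 0b1110111101101 (binary) → 4096 + 2048 + 1024 + 256 + 128 + 64 + 32 + 8 + 4 + 1 = 7661 (decimal)
Convert 0xDA1 (hexadecimal) → 13×256 + 10×16 + 1 = 3489 (decimal)
Compute 7661 - 3489 = 4172
4172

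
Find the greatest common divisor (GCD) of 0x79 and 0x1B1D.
Convert 0x79 (hexadecimal) → 7×16 + 9 = 121 (decimal)
Convert 0x1B1D (hexadecimal) → 1×4096 + 11×256 + 1×16 + 13 = 6941 (decimal)
Compute gcd(121, 6941) = 11
11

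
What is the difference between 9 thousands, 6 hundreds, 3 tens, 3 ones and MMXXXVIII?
Convert 9 thousands, 6 hundreds, 3 tens, 3 ones (place-value notation) → 9×1000 + 6×100 + 3×10 + 3 = 9633 (decimal)
Convert MMXXXVIII (Roman numeral) → 1000 + 1000 + 10 + 10 + 10 + 5 + 1 + 1 + 1 = 2038 (decimal)
Difference: |9633 - 2038| = 7595
7595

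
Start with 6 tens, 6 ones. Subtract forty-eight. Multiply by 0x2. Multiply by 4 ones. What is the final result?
Convert 6 tens, 6 ones (place-value notation) → 6×10 + 6 = 66 (decimal)
Start: 66
Convert forty-eight (English words) → 48 (decimal)
66 - 48 = 18
Convert 0x2 (hexadecimal) → 2 (decimal)
18 × 2 = 36
Convert 4 ones (place-value notation) → 4 (decimal)
36 × 4 = 144
144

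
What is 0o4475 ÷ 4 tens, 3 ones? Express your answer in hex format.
Convert 0o4475 (octal) → 4×512 + 4×64 + 7×8 + 5 = 2365 (decimal)
Convert 4 tens, 3 ones (place-value notation) → 4×10 + 3 = 43 (decimal)
Compute 2365 ÷ 43 = 55
Convert 55 (decimal) → 55 = 3×16 + 7 → 0x37 (hexadecimal)
0x37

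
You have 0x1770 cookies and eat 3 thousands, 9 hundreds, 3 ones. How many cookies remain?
Convert 0x1770 (hexadecimal) → 1×4096 + 7×256 + 7×16 = 6000 (decimal)
Convert 3 thousands, 9 hundreds, 3 ones (place-value notation) → 3×1000 + 9×100 + 3 = 3903 (decimal)
Compute 6000 - 3903 = 2097
2097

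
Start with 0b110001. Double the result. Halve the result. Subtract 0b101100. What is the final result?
Convert 0b110001 (binary) → 32 + 16 + 1 = 49 (decimal)
Start: 49
49 × 2 = 98
98 ÷ 2 = 49
Convert 0b101100 (binary) → 32 + 8 + 4 = 44 (decimal)
49 - 44 = 5
5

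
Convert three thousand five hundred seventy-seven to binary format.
Convert three thousand five hundred seventy-seven (English words) → 3×1000 + 5×100 + 77 = 3577 (decimal)
Convert 3577 (decimal) → 3577 = 2048 + 1024 + 256 + 128 + 64 + 32 + 16 + 8 + 1 → 0b110111111001 (binary)
0b110111111001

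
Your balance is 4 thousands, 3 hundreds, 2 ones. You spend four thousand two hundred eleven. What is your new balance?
Convert 4 thousands, 3 hundreds, 2 ones (place-value notation) → 4×1000 + 3×100 + 2 = 4302 (decimal)
Convert four thousand two hundred eleven (English words) → 4×1000 + 2×100 + 11 = 4211 (decimal)
Compute 4302 - 4211 = 91
91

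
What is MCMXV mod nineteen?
Convert MCMXV (Roman numeral) → 1000 + 900 + 10 + 5 = 1915 (decimal)
Convert nineteen (English words) → 19 (decimal)
Compute 1915 mod 19 = 15
15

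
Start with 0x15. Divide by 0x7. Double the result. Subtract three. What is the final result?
Convert 0x15 (hexadecimal) → 1×16 + 5 = 21 (decimal)
Start: 21
Convert 0x7 (hexadecimal) → 7 (decimal)
21 ÷ 7 = 3
3 × 2 = 6
Convert three (English words) → 3 (decimal)
6 - 3 = 3
3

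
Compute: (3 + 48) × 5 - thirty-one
Convert thirty-one (English words) → 31 (decimal)
Expression in decimal: (3 + 48) × 5 - 31
Parentheses first: 3 + 48 = 51
Multiply: 51 × 5 = 255
Subtract: 255 - 31 = 224
224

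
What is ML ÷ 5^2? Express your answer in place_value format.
Convert ML (Roman numeral) → 1000 + 50 = 1050 (decimal)
Convert 5^2 (power) → 25 (decimal)
Compute 1050 ÷ 25 = 42
Convert 42 (decimal) → 42 = 4×10 + 2 → 4 tens, 2 ones (place-value notation)
4 tens, 2 ones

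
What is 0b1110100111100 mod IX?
Convert 0b1110100111100 (binary) → 4096 + 2048 + 1024 + 256 + 32 + 16 + 8 + 4 = 7484 (decimal)
Convert IX (Roman numeral) → 9 (decimal)
Compute 7484 mod 9 = 5
5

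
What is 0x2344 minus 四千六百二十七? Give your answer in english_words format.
Convert 0x2344 (hexadecimal) → 2×4096 + 3×256 + 4×16 + 4 = 9028 (decimal)
Convert 四千六百二十七 (Chinese numeral) → 4×1000 + 6×100 + 2×10 + 7 = 4627 (decimal)
Compute 9028 - 4627 = 4401
Convert 4401 (decimal) → 4401 = 4×1000 + 4×100 + 1 → four thousand four hundred one (English words)
four thousand four hundred one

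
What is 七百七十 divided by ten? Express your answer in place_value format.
Convert 七百七十 (Chinese numeral) → 7×100 + 7×10 = 770 (decimal)
Convert ten (English words) → 10 (decimal)
Compute 770 ÷ 10 = 77
Convert 77 (decimal) → 77 = 7×10 + 7 → 7 tens, 7 ones (place-value notation)
7 tens, 7 ones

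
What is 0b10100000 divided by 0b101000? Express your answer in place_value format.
Convert 0b10100000 (binary) → 128 + 32 = 160 (decimal)
Convert 0b101000 (binary) → 32 + 8 = 40 (decimal)
Compute 160 ÷ 40 = 4
Convert 4 (decimal) → 4 ones (place-value notation)
4 ones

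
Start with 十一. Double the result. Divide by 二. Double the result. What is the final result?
Convert 十一 (Chinese numeral) → 1×10 + 1 = 11 (decimal)
Start: 11
11 × 2 = 22
Convert 二 (Chinese numeral) → 2 (decimal)
22 ÷ 2 = 11
11 × 2 = 22
22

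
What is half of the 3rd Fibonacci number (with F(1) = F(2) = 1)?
The 3rd Fibonacci number (with F(1) = F(2) = 1): 1, 1, 2 → 2
Compute 2 ÷ 2 = 1
1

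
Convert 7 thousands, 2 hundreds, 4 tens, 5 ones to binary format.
Convert 7 thousands, 2 hundreds, 4 tens, 5 ones (place-value notation) → 7×1000 + 2×100 + 4×10 + 5 = 7245 (decimal)
Convert 7245 (decimal) → 7245 = 4096 + 2048 + 1024 + 64 + 8 + 4 + 1 → 0b1110001001101 (binary)
0b1110001001101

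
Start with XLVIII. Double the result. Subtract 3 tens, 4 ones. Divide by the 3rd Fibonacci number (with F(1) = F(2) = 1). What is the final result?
Convert XLVIII (Roman numeral) → 40 + 5 + 1 + 1 + 1 = 48 (decimal)
Start: 48
48 × 2 = 96
Convert 3 tens, 4 ones (place-value notation) → 3×10 + 4 = 34 (decimal)
96 - 34 = 62
Convert the 3rd Fibonacci number (with F(1) = F(2) = 1) (Fibonacci index) → 1, 1, 2 → 2 (decimal)
62 ÷ 2 = 31
31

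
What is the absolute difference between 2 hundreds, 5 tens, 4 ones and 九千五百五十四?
Convert 2 hundreds, 5 tens, 4 ones (place-value notation) → 2×100 + 5×10 + 4 = 254 (decimal)
Convert 九千五百五十四 (Chinese numeral) → 9×1000 + 5×100 + 5×10 + 4 = 9554 (decimal)
Compute |254 - 9554| = 9300
9300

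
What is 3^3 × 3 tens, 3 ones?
Convert 3^3 (power) → 27 (decimal)
Convert 3 tens, 3 ones (place-value notation) → 3×10 + 3 = 33 (decimal)
Compute 27 × 33 = 891
891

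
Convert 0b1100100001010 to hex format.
Convert 0b1100100001010 (binary) → 4096 + 2048 + 256 + 8 + 2 = 6410 (decimal)
Convert 6410 (decimal) → 6410 = 1×4096 + 9×256 + 10 → 0x190A (hexadecimal)
0x190A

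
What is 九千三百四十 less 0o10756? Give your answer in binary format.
Convert 九千三百四十 (Chinese numeral) → 9×1000 + 3×100 + 4×10 = 9340 (decimal)
Convert 0o10756 (octal) → 1×4096 + 7×64 + 5×8 + 6 = 4590 (decimal)
Compute 9340 - 4590 = 4750
Convert 4750 (decimal) → 4750 = 4096 + 512 + 128 + 8 + 4 + 2 → 0b1001010001110 (binary)
0b1001010001110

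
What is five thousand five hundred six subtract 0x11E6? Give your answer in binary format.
Convert five thousand five hundred six (English words) → 5×1000 + 5×100 + 6 = 5506 (decimal)
Convert 0x11E6 (hexadecimal) → 1×4096 + 1×256 + 14×16 + 6 = 4582 (decimal)
Compute 5506 - 4582 = 924
Convert 924 (decimal) → 924 = 512 + 256 + 128 + 16 + 8 + 4 → 0b1110011100 (binary)
0b1110011100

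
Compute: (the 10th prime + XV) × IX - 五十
Convert the 10th prime (prime index) → 29 (decimal)
Convert XV (Roman numeral) → 10 + 5 = 15 (decimal)
Convert IX (Roman numeral) → 9 (decimal)
Convert 五十 (Chinese numeral) → 5×10 = 50 (decimal)
Expression in decimal: (29 + 15) × 9 - 50
Parentheses first: 29 + 15 = 44
Multiply: 44 × 9 = 396
Subtract: 396 - 50 = 346
346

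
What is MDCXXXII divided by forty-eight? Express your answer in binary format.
Convert MDCXXXII (Roman numeral) → 1000 + 500 + 100 + 10 + 10 + 10 + 1 + 1 = 1632 (decimal)
Convert forty-eight (English words) → 48 (decimal)
Compute 1632 ÷ 48 = 34
Convert 34 (decimal) → 34 = 32 + 2 → 0b100010 (binary)
0b100010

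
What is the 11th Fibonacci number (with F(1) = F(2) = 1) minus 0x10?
The 11th Fibonacci number (with F(1) = F(2) = 1): 1, 1, 2, 3, 5, 8, 13, 21, 34, 55, 89 → 89
Convert 0x10 (hexadecimal) → 1×16 = 16 (decimal)
Compute 89 - 16 = 73
73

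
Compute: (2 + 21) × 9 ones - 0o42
Convert 9 ones (place-value notation) → 9 (decimal)
Convert 0o42 (octal) → 4×8 + 2 = 34 (decimal)
Expression in decimal: (2 + 21) × 9 - 34
Parentheses first: 2 + 21 = 23
Multiply: 23 × 9 = 207
Subtract: 207 - 34 = 173
173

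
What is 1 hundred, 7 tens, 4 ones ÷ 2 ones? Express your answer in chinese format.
Convert 1 hundred, 7 tens, 4 ones (place-value notation) → 1×100 + 7×10 + 4 = 174 (decimal)
Convert 2 ones (place-value notation) → 2 (decimal)
Compute 174 ÷ 2 = 87
Convert 87 (decimal) → 87 = 8×10 + 7 → 八十七 (Chinese numeral)
八十七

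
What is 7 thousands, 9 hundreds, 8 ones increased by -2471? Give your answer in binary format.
Convert 7 thousands, 9 hundreds, 8 ones (place-value notation) → 7×1000 + 9×100 + 8 = 7908 (decimal)
Compute 7908 + -2471 = 5437
Convert 5437 (decimal) → 5437 = 4096 + 1024 + 256 + 32 + 16 + 8 + 4 + 1 → 0b1010100111101 (binary)
0b1010100111101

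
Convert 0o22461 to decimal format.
Convert 0o22461 (octal) → 2×4096 + 2×512 + 4×64 + 6×8 + 1 = 9521 (decimal)
9521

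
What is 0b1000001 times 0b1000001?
Convert 0b1000001 (binary) → 64 + 1 = 65 (decimal)
Convert 0b1000001 (binary) → 64 + 1 = 65 (decimal)
Compute 65 × 65 = 4225
4225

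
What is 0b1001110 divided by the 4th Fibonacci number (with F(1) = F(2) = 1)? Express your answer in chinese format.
Convert 0b1001110 (binary) → 64 + 8 + 4 + 2 = 78 (decimal)
Convert the 4th Fibonacci number (with F(1) = F(2) = 1) (Fibonacci index) → 1, 1, 2, 3 → 3 (decimal)
Compute 78 ÷ 3 = 26
Convert 26 (decimal) → 26 = 2×10 + 6 → 二十六 (Chinese numeral)
二十六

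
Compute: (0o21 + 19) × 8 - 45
Convert 0o21 (octal) → 2×8 + 1 = 17 (decimal)
Expression in decimal: (17 + 19) × 8 - 45
Parentheses first: 17 + 19 = 36
Multiply: 36 × 8 = 288
Subtract: 288 - 45 = 243
243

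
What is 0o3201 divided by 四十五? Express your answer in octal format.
Convert 0o3201 (octal) → 3×512 + 2×64 + 1 = 1665 (decimal)
Convert 四十五 (Chinese numeral) → 4×10 + 5 = 45 (decimal)
Compute 1665 ÷ 45 = 37
Convert 37 (decimal) → 37 = 4×8 + 5 → 0o45 (octal)
0o45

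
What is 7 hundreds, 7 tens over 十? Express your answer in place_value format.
Convert 7 hundreds, 7 tens (place-value notation) → 7×100 + 7×10 = 770 (decimal)
Convert 十 (Chinese numeral) → 1×10 = 10 (decimal)
Compute 770 ÷ 10 = 77
Convert 77 (decimal) → 77 = 7×10 + 7 → 7 tens, 7 ones (place-value notation)
7 tens, 7 ones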